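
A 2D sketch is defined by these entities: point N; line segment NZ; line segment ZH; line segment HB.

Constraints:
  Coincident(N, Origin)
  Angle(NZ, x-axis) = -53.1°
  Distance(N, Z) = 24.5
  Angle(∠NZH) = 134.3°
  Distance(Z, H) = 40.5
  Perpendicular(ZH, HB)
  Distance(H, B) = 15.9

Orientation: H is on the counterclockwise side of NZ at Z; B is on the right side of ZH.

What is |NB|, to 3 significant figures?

66.6

N is at the origin; NZ runs at -53.1° with length 24.5, so Z = 24.5·(cos -53.1°, sin -53.1°) = (14.7, -19.6). ∠NZH = 134.3°, so ZH runs at -53.1° + (180° − 134.3°) = -7.40° from the x-axis; with |ZH| = 40.5, H = Z + 40.5·(cos -7.40°, sin -7.40°) = (54.9, -24.8). The perpendicularity gives HB at right angles to ZH; with |HB| = 15.9 on the right of ZH, B = H + 15.9·(-0.129, -0.992) = (52.8, -40.6). Then |NB| = |B − N| = 66.6.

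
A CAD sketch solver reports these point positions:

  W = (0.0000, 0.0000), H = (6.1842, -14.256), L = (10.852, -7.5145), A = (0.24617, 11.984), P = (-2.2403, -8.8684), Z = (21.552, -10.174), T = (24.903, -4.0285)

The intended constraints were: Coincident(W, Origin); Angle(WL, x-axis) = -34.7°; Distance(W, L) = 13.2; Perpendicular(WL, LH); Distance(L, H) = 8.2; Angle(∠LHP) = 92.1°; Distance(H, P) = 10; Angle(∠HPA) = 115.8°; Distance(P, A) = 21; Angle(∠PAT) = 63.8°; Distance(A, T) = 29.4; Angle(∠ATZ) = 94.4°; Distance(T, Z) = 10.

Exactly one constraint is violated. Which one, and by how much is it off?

Distance(T, Z) = 10 — off by 3.00.

W = (0.00, 0.00) ✓; WL at -34.70° ✓; |WL| = 13.20 ✓; ∠(WL, LH) = 90.00° ✓; |LH| = 8.200 ✓; ∠LHP = 92.10° ✓; |HP| = 10.00 ✓; ∠HPA = 115.8° ✓; |PA| = 21.00 ✓; ∠PAT = 63.80° ✓; |AT| = 29.40 ✓; ∠ATZ = 94.40° ✓; |TZ| = 7.000 ✗.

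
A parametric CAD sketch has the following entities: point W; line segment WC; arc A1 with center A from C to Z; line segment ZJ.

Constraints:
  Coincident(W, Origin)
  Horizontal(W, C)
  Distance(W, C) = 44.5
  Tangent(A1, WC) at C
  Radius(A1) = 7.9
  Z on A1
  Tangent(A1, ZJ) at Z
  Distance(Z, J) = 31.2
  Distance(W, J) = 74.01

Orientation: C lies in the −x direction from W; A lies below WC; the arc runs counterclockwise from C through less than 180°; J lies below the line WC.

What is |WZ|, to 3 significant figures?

51.4

Checks: |AZ| = 7.900 ✓; ∠(AZ, ZJ) = 90.00° ✓; |ZJ| = 31.20 ✓; |WJ| = 74.01 ✓.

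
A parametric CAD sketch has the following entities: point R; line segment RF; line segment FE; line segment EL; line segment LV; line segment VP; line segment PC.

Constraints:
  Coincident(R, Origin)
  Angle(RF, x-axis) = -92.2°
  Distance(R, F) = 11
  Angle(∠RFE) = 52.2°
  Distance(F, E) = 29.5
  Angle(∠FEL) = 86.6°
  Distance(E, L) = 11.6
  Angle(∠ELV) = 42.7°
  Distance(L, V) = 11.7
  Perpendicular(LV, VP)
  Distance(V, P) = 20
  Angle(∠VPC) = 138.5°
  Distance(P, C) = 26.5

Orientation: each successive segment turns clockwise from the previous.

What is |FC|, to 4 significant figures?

64.01

R is at the origin; RF runs at -92.2° with length 11.0, so F = (-0.4223, -10.99). ∠RFE = 52.2° gives FE at 140.0° from the x-axis; with |FE| = 29.5, E = (-23.02, 7.970). ∠FEL = 86.6° gives EL at 46.60° from the x-axis; with |EL| = 11.6, L = (-15.05, 16.40). ∠ELV = 42.7° gives LV at -90.70° from the x-axis; with |LV| = 11.7, V = (-15.19, 4.699). LV ⟂ VP, so VP runs at 179.3°; with |VP| = 20.0, P = (-35.19, 4.944). ∠VPC = 138.5° gives PC at 137.8° from the x-axis; with |PC| = 26.5, C = (-54.82, 22.74). Then |FC| = |C − F| = 64.01.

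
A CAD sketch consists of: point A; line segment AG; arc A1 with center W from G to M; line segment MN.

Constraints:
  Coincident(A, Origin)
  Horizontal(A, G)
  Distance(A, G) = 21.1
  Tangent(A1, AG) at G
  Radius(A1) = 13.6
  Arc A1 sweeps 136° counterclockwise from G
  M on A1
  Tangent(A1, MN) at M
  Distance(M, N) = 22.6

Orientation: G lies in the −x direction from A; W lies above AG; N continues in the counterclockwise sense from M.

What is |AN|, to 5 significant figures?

48.025

On A1, G sits at bearing -90° from W; a 136° counterclockwise sweep puts M at bearing 46°, so M = W + 13.6·(cos 46°, sin 46°) = (-11.653, 23.383). Tangency of A1 to MN means the radius WM is perpendicular to MN, so MN runs along (−sin 46°, cos 46°); with |MN| = 22.6, N = (-27.910, 39.082). Then |AN| = |N − A| = 48.025.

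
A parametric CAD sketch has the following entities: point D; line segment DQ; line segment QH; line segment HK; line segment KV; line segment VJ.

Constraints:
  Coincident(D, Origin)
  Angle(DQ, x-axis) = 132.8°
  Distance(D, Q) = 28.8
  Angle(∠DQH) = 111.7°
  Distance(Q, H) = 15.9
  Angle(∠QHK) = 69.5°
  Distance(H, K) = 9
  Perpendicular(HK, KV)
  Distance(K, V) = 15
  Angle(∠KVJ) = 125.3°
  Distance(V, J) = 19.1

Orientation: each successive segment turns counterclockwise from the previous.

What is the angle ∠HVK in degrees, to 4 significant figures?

30.96°

∠QHK = 69.5° gives HK at -48.40° from the x-axis; with |HK| = 9.0, K = (-28.43, 8.677). The perpendicularity gives KV at right angles to HK, so KV runs at 41.60°; with |KV| = 15.0, V = (-17.21, 18.64). Then cos ∠HVK = VH·VK / (|VH||VK|), giving 30.96°.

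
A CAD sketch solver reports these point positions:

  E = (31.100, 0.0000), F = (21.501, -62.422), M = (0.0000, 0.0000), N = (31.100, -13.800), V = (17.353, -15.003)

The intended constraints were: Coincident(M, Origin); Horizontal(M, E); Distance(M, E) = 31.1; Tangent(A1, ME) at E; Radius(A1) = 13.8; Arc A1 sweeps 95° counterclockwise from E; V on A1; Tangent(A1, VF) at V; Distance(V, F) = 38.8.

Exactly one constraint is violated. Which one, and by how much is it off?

Distance(V, F) = 38.8 — off by 8.80.

M = (0.00, 0.00) ✓; M.y = 0.00, E.y = 0.00 ✓; |ME| = 31.10 ✓; ∠(NE, EM) = 90.00° ✓; |NE| = 13.80 ✓; bearing(N→V) − bearing(N→E) = 95.00° ✓; |NV| = 13.80 ✓; ∠(NV, VF) = 90.00° ✓; |VF| = 47.60 ✗.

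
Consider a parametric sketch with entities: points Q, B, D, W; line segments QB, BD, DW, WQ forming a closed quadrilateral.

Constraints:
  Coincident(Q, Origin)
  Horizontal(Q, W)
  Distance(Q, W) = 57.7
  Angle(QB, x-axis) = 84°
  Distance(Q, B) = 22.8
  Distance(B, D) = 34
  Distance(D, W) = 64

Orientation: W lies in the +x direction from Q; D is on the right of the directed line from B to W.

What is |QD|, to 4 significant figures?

11.75

Q is at the origin; QW is horizontal with |QW| = 57.7 and W in +x, so W = (57.7, 0). QB runs at 84.0° with |QB| = 22.8, so B = (2.383, 22.68). D is determined by |BD| = 34.0 and |DW| = 64.0 together: it lies at the intersection of circle(B, 34.0) and circle(W, 64.0). With |BW| = 59.78, the foot of the radical line on BW is 5.303 from B and the perpendicular offset is √(34.0² − 5.303²) = 33.58. Taking the right-of-BW solution: D = (-5.448, -10.41).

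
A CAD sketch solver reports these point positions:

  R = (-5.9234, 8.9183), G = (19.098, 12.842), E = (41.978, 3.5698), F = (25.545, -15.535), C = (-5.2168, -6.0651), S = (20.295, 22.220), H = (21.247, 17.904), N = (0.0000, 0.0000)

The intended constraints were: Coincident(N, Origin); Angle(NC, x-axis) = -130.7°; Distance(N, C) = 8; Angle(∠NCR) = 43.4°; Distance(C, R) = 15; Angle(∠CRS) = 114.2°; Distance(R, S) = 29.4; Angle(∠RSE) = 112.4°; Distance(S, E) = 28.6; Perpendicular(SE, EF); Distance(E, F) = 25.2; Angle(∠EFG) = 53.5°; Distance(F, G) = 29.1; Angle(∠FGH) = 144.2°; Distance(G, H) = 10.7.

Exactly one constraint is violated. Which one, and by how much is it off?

Distance(G, H) = 10.7 — off by 5.20.

N = (0.00, 0.00) ✓; NC at -130.7° ✓; |NC| = 8.000 ✓; ∠NCR = 43.40° ✓; |CR| = 15.00 ✓; ∠CRS = 114.2° ✓; |RS| = 29.40 ✓; ∠RSE = 112.4° ✓; |SE| = 28.60 ✓; ∠(SE, EF) = 90.00° ✓; |EF| = 25.20 ✓; ∠EFG = 53.50° ✓; |FG| = 29.10 ✓; ∠FGH = 144.2° ✓; |GH| = 5.499 ✗.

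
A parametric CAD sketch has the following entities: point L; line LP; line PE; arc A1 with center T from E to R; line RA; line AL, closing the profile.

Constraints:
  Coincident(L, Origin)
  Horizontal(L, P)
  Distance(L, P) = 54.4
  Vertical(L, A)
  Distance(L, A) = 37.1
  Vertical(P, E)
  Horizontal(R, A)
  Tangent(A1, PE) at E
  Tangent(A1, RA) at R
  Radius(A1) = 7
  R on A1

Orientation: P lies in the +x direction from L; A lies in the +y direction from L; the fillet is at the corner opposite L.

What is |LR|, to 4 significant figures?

60.19

L is at the origin; L and P share the same y with |LP| = 54.4 and P on the +x side, so P = (54.40, 0.000). L and A share the same x with |LA| = 37.1 and A on the +y side, so A = (0.000, 37.10). The virtual corner opposite L is at (54.40, 37.10). A1 meets PE tangentially, so TE is at right angles to PE and tangency of A1 to RA means the radius TR is perpendicular to RA, with radius 7.0, so the center T sits 7.0 in from both sides at T = (47.40, 30.10). That places the tangent points at E = (54.40, 30.10) on PE and R = (47.40, 37.10) on RA. Then |LR| = |R − L| = 60.19.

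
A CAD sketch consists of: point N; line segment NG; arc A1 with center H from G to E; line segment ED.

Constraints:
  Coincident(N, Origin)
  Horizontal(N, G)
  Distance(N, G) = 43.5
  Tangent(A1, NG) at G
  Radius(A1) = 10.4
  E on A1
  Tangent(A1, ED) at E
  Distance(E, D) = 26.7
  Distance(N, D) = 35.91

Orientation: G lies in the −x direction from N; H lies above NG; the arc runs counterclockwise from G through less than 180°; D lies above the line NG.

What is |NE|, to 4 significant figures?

34.81

Checks: |NG| = 43.50 ✓; |HE| = 10.40 ✓; ∠(HE, ED) = 90.00° ✓; |ED| = 26.70 ✓; |ND| = 35.91 ✓.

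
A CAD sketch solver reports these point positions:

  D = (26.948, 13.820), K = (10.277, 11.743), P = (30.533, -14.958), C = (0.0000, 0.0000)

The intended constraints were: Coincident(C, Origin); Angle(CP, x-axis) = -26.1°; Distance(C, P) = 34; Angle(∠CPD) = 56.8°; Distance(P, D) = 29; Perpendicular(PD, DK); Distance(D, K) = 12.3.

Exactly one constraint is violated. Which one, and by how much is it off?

Distance(D, K) = 12.3 — off by 4.50.

C = (0.00, 0.00) ✓; CP at -26.10° ✓; |CP| = 34.00 ✓; ∠CPD = 56.80° ✓; |PD| = 29.00 ✓; ∠(PD, DK) = 90.00° ✓; |DK| = 16.80 ✗.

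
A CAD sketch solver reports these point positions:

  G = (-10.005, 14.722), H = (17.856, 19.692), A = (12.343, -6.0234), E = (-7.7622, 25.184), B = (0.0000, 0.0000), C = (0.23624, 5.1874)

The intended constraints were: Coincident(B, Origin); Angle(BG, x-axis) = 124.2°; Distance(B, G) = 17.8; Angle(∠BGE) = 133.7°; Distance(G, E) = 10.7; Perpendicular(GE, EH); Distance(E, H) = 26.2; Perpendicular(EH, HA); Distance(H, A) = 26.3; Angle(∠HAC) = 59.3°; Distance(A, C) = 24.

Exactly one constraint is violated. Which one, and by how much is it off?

Distance(A, C) = 24 — off by 7.50.

B = (0.00, 0.00) ✓; BG at 124.2° ✓; |BG| = 17.80 ✓; ∠BGE = 133.7° ✓; |GE| = 10.70 ✓; ∠(GE, EH) = 90.00° ✓; |EH| = 26.20 ✓; ∠(EH, HA) = 90.00° ✓; |HA| = 26.30 ✓; ∠HAC = 59.30° ✓; |AC| = 16.50 ✗.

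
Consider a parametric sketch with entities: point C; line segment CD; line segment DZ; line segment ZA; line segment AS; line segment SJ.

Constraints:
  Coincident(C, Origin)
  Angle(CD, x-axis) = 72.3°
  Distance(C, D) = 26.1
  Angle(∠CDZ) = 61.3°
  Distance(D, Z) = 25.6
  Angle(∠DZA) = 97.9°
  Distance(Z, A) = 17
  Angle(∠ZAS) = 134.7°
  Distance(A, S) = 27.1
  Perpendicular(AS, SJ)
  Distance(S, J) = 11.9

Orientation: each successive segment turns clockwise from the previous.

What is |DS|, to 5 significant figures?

40.047

C is at the origin; CD runs at 72.3° with length 26.1, so D = (7.9353, 24.864). ∠CDZ = 61.3° gives DZ at -46.400° from the x-axis; with |DZ| = 25.6, Z = (25.590, 6.3257). ∠DZA = 97.9° gives ZA at -128.50° from the x-axis; with |ZA| = 17.0, A = (15.007, -6.9787). ∠ZAS = 134.7° gives AS at -173.80° from the x-axis; with |AS| = 27.1, S = (-11.935, -9.9055). Then |DS| = |S − D| = 40.047.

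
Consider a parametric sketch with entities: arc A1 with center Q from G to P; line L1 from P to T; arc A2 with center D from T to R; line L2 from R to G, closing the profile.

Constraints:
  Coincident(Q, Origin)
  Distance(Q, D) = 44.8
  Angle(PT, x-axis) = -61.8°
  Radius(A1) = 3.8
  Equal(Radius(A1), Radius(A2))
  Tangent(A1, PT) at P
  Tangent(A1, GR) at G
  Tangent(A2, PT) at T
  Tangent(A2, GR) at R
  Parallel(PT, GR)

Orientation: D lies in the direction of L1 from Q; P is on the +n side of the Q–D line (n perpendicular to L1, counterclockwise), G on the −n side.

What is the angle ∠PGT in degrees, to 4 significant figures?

80.37°

The slot axis is L1's direction at -61.8°, so u = (cos -61.8°, sin -61.8°) = (0.4726, -0.8813) and n = (−sin -61.8°, cos -61.8°) = (0.8813, 0.4726). Q is at the origin and D lies 44.8 along u from Q, so D = 44.8·u = (21.17, -39.48). Tangency of A1 to both parallel lines with radius 3.8 puts P and G at Q ± 3.8·n: P = (3.349, 1.796), G = (-3.349, -1.796). Equal radii place T and R the same way about D: T = D + 3.8·n = (24.52, -37.69), R = D − 3.8·n = (17.82, -41.28). Then cos ∠PGT = GP·GT / (|GP||GT|), giving 80.37°.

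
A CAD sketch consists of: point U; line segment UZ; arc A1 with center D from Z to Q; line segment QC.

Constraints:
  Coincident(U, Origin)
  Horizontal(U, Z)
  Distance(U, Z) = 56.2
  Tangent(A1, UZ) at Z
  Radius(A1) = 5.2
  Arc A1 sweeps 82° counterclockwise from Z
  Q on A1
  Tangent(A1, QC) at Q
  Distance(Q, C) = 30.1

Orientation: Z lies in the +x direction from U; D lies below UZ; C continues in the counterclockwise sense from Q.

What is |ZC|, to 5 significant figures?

35.532

U is at the origin; UZ is horizontal with |UZ| = 56.2 and Z on the +x side, so Z = (56.200, 0.0000). Since A1 is tangent to UZ there, DZ ⟂ UZ, so D = Z + (0, -5.2) = (56.200, -5.2000). On A1, Z sits at bearing 90° from D; an 82° counterclockwise sweep puts Q at bearing 172°, so Q = D + 5.2·(cos 172°, sin 172°) = (51.051, -4.4763). A1 meets QC tangentially, so DQ is at right angles to QC, so QC runs along (−sin 172°, cos 172°); with |QC| = 30.1, C = (46.861, -34.283). Then |ZC| = |C − Z| = 35.532.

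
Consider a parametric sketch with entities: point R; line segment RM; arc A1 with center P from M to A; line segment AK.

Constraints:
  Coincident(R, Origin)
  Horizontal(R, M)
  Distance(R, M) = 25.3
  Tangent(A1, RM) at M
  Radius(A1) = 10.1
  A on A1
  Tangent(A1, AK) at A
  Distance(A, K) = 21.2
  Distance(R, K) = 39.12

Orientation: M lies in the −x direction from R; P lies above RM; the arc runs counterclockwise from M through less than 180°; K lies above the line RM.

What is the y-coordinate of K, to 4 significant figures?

33.14

Checks: ∠(PM, MR) = 90.00° ✓; |PM| = 10.10 ✓; |PA| = 10.10 ✓; ∠(PA, AK) = 90.00° ✓; |AK| = 21.20 ✓; |RK| = 39.12 ✓.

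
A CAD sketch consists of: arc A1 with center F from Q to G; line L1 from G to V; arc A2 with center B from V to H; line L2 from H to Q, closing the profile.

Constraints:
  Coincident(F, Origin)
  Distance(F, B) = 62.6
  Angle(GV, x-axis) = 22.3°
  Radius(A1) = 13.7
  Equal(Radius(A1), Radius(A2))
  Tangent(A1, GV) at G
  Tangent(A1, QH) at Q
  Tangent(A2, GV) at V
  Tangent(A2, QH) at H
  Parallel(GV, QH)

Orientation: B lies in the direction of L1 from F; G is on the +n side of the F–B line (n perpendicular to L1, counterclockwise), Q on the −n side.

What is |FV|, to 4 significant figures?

64.08

Tangency of A1 to both parallel lines with radius 13.7 puts G and Q at F ± 13.7·n: G = (-5.199, 12.68), Q = (5.199, -12.68). Equal radii place V and H the same way about B: V = B + 13.7·n = (52.72, 36.43), H = B − 13.7·n = (63.12, 11.08). Then |FV| = |V − F| = 64.08.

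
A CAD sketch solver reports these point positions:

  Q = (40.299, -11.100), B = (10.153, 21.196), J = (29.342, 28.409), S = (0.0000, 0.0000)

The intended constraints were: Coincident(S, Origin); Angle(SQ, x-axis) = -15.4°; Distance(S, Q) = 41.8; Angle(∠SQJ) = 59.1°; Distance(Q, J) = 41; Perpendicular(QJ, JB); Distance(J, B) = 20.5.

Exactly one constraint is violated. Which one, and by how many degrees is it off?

Perpendicular(QJ, JB) — off by 5.10°.

S = (0.00, 0.00) ✓; SQ at -15.40° ✓; |SQ| = 41.80 ✓; ∠SQJ = 59.10° ✓; |QJ| = 41.00 ✓; ∠(QJ, JB) = 95.10° ✗; |JB| = 20.50 ✓.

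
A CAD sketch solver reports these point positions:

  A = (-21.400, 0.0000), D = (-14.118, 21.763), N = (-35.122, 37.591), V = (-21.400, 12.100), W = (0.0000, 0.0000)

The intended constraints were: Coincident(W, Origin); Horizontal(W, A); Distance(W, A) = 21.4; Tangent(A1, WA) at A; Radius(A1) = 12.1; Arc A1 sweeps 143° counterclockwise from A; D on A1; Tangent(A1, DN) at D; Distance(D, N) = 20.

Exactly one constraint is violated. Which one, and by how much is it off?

Distance(D, N) = 20 — off by 6.30.

W = (0.00, 0.00) ✓; W.y = 0.00, A.y = 0.00 ✓; |WA| = 21.40 ✓; ∠(VA, AW) = 90.00° ✓; |VA| = 12.10 ✓; bearing(V→D) − bearing(V→A) = 143.0° ✓; |VD| = 12.10 ✓; ∠(VD, DN) = 90.00° ✓; |DN| = 26.30 ✗.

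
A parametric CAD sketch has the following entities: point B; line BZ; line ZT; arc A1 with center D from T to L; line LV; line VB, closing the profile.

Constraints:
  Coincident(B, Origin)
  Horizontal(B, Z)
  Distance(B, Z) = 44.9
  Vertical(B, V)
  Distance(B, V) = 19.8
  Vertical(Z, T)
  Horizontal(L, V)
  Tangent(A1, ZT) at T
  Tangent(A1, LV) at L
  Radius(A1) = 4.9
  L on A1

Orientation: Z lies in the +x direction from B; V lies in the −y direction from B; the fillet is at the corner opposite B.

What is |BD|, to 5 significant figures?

42.685

B and V share the same x with |BV| = 19.8 and V on the −y side, so V = (0.0000, -19.800). The virtual corner opposite B is at (44.900, -19.800). The tangent condition forces DT to be normal to ZT and tangency of A1 to LV means the radius DL is perpendicular to LV, with radius 4.9, so the center D sits 4.9 in from both sides at D = (40.000, -14.900). Then |BD| = |D − B| = 42.685.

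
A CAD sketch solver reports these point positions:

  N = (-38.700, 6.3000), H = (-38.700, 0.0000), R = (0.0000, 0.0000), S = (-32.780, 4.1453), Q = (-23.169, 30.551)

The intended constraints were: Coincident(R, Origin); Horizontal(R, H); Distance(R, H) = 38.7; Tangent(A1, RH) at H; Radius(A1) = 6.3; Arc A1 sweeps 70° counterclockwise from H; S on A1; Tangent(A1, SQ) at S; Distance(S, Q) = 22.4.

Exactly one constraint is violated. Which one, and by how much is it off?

Distance(S, Q) = 22.4 — off by 5.70.

R = (0.00, 0.00) ✓; R.y = 0.00, H.y = 0.00 ✓; |RH| = 38.70 ✓; ∠(NH, HR) = 90.00° ✓; |NH| = 6.300 ✓; bearing(N→S) − bearing(N→H) = 70.00° ✓; |NS| = 6.300 ✓; ∠(NS, SQ) = 90.00° ✓; |SQ| = 28.10 ✗.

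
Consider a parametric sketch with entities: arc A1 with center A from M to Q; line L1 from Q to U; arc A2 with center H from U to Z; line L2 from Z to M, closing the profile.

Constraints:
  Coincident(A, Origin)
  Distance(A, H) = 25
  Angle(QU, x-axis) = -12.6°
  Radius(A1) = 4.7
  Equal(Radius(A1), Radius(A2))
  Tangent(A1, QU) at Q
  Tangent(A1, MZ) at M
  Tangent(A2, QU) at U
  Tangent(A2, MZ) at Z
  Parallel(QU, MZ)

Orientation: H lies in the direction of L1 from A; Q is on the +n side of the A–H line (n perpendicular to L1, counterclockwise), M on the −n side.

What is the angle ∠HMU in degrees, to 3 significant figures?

9.96°

The slot axis is L1's direction at -12.6°, so u = (cos -12.6°, sin -12.6°) = (0.976, -0.218) and n = (−sin -12.6°, cos -12.6°) = (0.218, 0.976). A is at the origin and H lies 25.0 along u from A, so H = 25.0·u = (24.4, -5.45). Tangency of A1 to both parallel lines with radius 4.7 puts Q and M at A ± 4.7·n: Q = (1.03, 4.59), M = (-1.03, -4.59). Equal radii place U and Z the same way about H: U = H + 4.7·n = (25.4, -0.867), Z = H − 4.7·n = (23.4, -10.0). Then cos ∠HMU = MH·MU / (|MH||MU|), giving 9.96°.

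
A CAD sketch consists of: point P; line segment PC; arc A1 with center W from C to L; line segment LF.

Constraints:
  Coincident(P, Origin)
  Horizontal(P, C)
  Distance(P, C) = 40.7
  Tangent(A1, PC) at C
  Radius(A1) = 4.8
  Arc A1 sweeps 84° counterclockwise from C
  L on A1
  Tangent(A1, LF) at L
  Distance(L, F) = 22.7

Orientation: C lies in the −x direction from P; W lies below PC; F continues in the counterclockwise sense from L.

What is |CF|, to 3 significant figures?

27.8

On A1, C sits at bearing 90° from W; an 84° counterclockwise sweep puts L at bearing 174°, so L = W + 4.8·(cos 174°, sin 174°) = (-45.5, -4.30). A1 meets LF tangentially, so WL is at right angles to LF, so LF runs along (−sin 174°, cos 174°); with |LF| = 22.7, F = (-47.8, -26.9). Then |CF| = |F − C| = 27.8.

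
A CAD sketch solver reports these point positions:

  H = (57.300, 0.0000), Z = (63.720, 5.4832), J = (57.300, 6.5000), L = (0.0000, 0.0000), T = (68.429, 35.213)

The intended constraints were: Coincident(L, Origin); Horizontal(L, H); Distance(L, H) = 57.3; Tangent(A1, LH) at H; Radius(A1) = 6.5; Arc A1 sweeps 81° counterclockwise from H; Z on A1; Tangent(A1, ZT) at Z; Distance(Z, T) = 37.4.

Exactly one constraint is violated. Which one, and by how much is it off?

Distance(Z, T) = 37.4 — off by 7.30.

L = (0.00, 0.00) ✓; L.y = 0.00, H.y = 0.00 ✓; |LH| = 57.30 ✓; ∠(JH, HL) = 90.00° ✓; |JH| = 6.500 ✓; bearing(J→Z) − bearing(J→H) = 81.00° ✓; |JZ| = 6.500 ✓; ∠(JZ, ZT) = 90.00° ✓; |ZT| = 30.10 ✗.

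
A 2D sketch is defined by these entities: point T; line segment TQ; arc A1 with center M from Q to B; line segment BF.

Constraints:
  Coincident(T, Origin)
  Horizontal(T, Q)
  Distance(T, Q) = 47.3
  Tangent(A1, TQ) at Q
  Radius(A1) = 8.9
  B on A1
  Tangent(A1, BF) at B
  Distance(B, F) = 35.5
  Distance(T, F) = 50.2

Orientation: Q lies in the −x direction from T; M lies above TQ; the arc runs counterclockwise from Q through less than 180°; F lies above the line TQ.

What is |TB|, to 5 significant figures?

39.267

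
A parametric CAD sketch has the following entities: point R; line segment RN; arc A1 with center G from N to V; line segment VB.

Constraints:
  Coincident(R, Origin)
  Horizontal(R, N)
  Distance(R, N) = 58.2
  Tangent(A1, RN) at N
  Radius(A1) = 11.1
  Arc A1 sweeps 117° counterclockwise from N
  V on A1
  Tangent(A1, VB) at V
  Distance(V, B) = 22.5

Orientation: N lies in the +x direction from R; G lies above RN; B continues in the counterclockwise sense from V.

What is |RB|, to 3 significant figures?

68.3

On A1, N sits at bearing -90° from G; a 117° counterclockwise sweep puts V at bearing 27°, so V = G + 11.1·(cos 27°, sin 27°) = (68.1, 16.1). Since A1 is tangent to VB there, GV ⟂ VB, so VB runs along (−sin 27°, cos 27°); with |VB| = 22.5, B = (57.9, 36.2). Then |RB| = |B − R| = 68.3.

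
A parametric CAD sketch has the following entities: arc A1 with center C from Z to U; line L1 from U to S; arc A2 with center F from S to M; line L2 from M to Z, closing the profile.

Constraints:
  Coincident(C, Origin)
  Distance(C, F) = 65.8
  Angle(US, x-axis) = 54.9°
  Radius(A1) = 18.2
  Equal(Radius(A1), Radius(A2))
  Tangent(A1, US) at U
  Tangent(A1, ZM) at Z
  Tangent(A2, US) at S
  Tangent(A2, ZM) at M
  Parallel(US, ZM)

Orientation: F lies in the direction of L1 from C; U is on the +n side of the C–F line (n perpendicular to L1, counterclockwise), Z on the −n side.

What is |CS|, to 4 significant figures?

68.27

The slot axis is L1's direction at 54.9°, so u = (cos 54.9°, sin 54.9°) = (0.5750, 0.8181) and n = (−sin 54.9°, cos 54.9°) = (-0.8181, 0.5750). C is at the origin and F lies 65.8 along u from C, so F = 65.8·u = (37.84, 53.83). Tangency of A1 to both parallel lines with radius 18.2 puts U and Z at C ± 18.2·n: U = (-14.89, 10.47), Z = (14.89, -10.47). Equal radii place S and M the same way about F: S = F + 18.2·n = (22.95, 64.30), M = F − 18.2·n = (52.73, 43.37). Then |CS| = |S − C| = 68.27.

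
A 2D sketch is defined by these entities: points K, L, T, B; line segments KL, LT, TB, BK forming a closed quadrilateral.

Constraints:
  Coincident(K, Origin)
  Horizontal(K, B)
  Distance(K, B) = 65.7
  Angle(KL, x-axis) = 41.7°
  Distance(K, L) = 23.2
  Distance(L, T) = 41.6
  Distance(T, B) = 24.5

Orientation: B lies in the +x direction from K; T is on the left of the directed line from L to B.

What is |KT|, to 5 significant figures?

62.667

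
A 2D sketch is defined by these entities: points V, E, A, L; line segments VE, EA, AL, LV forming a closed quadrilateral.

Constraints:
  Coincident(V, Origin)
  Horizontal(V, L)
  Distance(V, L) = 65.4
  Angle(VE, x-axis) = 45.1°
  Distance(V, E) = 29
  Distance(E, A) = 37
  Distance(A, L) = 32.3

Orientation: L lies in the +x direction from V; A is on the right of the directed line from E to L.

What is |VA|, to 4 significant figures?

38.19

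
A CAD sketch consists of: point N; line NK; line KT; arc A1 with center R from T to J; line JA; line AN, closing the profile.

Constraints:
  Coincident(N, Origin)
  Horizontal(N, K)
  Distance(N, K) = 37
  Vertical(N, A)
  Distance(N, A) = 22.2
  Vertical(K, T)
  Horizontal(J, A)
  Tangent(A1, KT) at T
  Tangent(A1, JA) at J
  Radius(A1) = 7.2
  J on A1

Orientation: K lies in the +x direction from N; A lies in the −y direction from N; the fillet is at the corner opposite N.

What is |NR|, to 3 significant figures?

33.4

N is at the origin; N and K share the same y with |NK| = 37.0 and K on the +x side, so K = (37.0, 0.00). N and A share the same x with |NA| = 22.2 and A on the −y side, so A = (0.00, -22.2). The virtual corner opposite N is at (37.0, -22.2). Since A1 is tangent to KT there, RT ⟂ KT and since A1 is tangent to JA there, RJ ⟂ JA, with radius 7.2, so the center R sits 7.2 in from both sides at R = (29.8, -15.0). Then |NR| = |R − N| = 33.4.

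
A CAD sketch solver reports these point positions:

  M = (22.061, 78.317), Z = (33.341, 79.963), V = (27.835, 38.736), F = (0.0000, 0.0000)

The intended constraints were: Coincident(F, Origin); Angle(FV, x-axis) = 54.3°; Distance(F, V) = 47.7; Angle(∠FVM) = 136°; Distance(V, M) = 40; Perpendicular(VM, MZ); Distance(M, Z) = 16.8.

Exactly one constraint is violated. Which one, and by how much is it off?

Distance(M, Z) = 16.8 — off by 5.40.

F = (0.00, 0.00) ✓; FV at 54.30° ✓; |FV| = 47.70 ✓; ∠FVM = 136.0° ✓; |VM| = 40.00 ✓; ∠(VM, MZ) = 90.00° ✓; |MZ| = 11.40 ✗.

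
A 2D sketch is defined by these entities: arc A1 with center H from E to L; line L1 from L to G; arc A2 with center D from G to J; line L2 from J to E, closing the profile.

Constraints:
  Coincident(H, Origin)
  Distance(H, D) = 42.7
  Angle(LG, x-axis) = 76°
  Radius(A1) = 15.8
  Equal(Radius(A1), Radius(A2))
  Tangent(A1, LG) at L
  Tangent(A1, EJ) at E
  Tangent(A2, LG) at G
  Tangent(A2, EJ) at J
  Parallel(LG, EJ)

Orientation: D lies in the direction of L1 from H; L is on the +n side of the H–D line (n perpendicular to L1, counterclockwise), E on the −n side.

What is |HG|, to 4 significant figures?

45.53

Tangency of A1 to both parallel lines with radius 15.8 puts L and E at H ± 15.8·n: L = (-15.33, 3.822), E = (15.33, -3.822). Equal radii place G and J the same way about D: G = D + 15.8·n = (-5.001, 45.25), J = D − 15.8·n = (25.66, 37.61). Then |HG| = |G − H| = 45.53.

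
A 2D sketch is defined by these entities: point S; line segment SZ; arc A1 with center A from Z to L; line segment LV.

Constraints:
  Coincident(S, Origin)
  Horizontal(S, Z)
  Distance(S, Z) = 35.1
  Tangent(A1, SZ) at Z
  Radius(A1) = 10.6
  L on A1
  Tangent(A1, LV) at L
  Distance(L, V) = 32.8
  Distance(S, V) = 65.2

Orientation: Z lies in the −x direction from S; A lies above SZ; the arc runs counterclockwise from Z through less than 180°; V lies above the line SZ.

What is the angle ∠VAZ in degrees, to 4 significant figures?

154.0°

S is at the origin; S and Z share the same y with |SZ| = 35.1 and Z on the −x side, so Z = (-35.10, 0.000). Since A1 is tangent to SZ there, AZ ⟂ SZ, so A = Z + (0, 10.6) = (-35.10, 10.60). Since AL ⟂ LV (tangency), |AV| = √(10.6² + 32.8²) = 34.47 regardless of where L sits on A1. So V lies on both circle(S, 65.2) and circle(A, 34.47); the above-SZ intersection is V = (-50.23, 41.57). L is the foot of the tangent from V: L = (-27.47, 17.95).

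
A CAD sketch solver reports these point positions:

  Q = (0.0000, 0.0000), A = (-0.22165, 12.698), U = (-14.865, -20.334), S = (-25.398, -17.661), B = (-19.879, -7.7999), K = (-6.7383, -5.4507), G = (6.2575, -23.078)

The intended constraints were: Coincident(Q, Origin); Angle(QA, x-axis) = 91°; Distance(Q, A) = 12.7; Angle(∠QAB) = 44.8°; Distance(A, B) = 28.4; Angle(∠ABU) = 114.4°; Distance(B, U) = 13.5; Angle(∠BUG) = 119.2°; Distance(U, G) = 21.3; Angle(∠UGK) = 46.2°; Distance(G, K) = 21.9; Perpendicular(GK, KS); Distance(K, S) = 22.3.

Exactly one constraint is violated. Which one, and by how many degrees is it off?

Perpendicular(GK, KS) — off by 3.20°.

Q = (0.00, 0.00) ✓; QA at 91.00° ✓; |QA| = 12.70 ✓; ∠QAB = 44.80° ✓; |AB| = 28.40 ✓; ∠ABU = 114.4° ✓; |BU| = 13.50 ✓; ∠BUG = 119.2° ✓; |UG| = 21.30 ✓; ∠UGK = 46.20° ✓; |GK| = 21.90 ✓; ∠(GK, KS) = 86.80° ✗; |KS| = 22.30 ✓.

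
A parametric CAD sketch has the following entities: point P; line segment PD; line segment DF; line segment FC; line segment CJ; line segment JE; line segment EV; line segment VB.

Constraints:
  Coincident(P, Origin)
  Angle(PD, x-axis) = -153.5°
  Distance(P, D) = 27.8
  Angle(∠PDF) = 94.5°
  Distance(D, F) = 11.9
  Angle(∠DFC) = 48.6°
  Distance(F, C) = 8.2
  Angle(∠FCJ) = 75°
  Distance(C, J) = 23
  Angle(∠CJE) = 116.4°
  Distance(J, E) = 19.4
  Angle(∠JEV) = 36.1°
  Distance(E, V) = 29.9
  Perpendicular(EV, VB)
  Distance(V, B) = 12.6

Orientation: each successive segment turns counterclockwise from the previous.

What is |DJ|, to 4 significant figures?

14.43

P is at the origin; PD runs at -153.5° with length 27.8, so D = (-24.88, -12.40). ∠PDF = 94.5° gives DF at -68.00° from the x-axis; with |DF| = 11.9, F = (-20.42, -23.44). ∠DFC = 48.6° gives FC at 63.40° from the x-axis; with |FC| = 8.2, C = (-16.75, -16.11). ∠FCJ = 75.0° gives CJ at 168.4° from the x-axis; with |CJ| = 23.0, J = (-39.28, -11.48). Then |DJ| = |J − D| = 14.43.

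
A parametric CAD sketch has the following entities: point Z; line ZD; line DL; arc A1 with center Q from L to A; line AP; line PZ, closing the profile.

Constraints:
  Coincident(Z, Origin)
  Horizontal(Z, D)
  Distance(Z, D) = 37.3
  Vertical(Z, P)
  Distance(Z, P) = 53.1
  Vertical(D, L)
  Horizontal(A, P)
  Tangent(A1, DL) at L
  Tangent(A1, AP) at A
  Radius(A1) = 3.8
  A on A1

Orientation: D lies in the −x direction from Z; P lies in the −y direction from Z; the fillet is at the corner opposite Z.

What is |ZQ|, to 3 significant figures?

59.6

Z is at the origin; Z and D share the same y with |ZD| = 37.3 and D on the −x side, so D = (-37.3, 0.00). ZP is vertical with |ZP| = 53.1 and P on the −y side, so P = (0.00, -53.1). The virtual corner opposite Z is at (-37.3, -53.1). The tangent condition forces QL to be normal to DL and tangency of A1 to AP means the radius QA is perpendicular to AP, with radius 3.8, so the center Q sits 3.8 in from both sides at Q = (-33.5, -49.3). Then |ZQ| = |Q − Z| = 59.6.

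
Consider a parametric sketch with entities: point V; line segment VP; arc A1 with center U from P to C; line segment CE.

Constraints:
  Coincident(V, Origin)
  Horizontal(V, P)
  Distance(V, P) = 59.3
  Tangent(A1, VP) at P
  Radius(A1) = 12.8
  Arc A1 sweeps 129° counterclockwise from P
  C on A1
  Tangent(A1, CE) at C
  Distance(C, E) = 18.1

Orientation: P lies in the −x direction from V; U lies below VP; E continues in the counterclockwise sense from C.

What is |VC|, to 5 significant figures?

72.320

Since A1 is tangent to VP there, UP ⟂ VP, so U = P + (0, -12.8) = (-59.300, -12.800). On A1, P sits at bearing 90° from U; a 129° counterclockwise sweep puts C at bearing 219°, so C = U + 12.8·(cos 219°, sin 219°) = (-69.247, -20.855). Then |VC| = |C − V| = 72.320.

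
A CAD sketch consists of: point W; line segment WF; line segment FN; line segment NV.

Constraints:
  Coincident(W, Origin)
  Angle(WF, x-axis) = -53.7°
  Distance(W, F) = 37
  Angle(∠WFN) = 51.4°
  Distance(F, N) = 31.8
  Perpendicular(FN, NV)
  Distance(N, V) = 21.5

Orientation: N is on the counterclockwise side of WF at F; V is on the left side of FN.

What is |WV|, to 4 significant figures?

11.44

∠WFN = 51.4°, so FN runs at -53.7° + (180° − 51.4°) = 74.90° from the x-axis; with |FN| = 31.8, N = F + 31.8·(cos 74.90°, sin 74.90°) = (30.19, 0.8827). FN is perpendicular to NV; with |NV| = 21.5 on the left of FN, V = N + 21.5·(-0.9655, 0.2605) = (9.431, 6.484). Then |WV| = |V − W| = 11.44.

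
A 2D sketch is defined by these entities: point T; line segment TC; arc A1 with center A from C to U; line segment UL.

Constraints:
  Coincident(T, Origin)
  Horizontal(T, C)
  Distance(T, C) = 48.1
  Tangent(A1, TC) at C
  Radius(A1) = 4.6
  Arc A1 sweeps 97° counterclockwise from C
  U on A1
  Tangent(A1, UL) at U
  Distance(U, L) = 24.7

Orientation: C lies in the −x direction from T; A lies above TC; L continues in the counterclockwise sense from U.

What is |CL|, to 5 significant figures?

29.717

On A1, C sits at bearing -90° from A; a 97° counterclockwise sweep puts U at bearing 7°, so U = A + 4.6·(cos 7°, sin 7°) = (-43.534, 5.1606). A1 meets UL tangentially, so AU is at right angles to UL, so UL runs along (−sin 7°, cos 7°); with |UL| = 24.7, L = (-46.544, 29.676). Then |CL| = |L − C| = 29.717.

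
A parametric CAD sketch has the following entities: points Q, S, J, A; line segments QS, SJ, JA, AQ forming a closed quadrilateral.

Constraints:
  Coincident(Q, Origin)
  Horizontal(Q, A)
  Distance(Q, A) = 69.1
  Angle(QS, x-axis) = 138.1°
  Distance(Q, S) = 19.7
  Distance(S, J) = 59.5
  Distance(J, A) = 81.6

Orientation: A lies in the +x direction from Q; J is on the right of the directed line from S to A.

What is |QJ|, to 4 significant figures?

44.36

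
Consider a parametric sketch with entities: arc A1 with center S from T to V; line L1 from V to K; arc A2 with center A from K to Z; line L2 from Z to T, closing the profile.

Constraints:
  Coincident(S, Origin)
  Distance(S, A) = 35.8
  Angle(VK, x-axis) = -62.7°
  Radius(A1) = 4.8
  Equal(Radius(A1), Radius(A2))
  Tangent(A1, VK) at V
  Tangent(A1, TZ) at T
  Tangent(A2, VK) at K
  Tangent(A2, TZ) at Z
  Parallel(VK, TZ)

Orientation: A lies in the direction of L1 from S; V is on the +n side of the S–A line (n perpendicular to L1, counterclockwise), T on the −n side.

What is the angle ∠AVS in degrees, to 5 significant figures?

82.363°

The slot axis is L1's direction at -62.7°, so u = (cos -62.7°, sin -62.7°) = (0.45865, -0.88862) and n = (−sin -62.7°, cos -62.7°) = (0.88862, 0.45865). S is at the origin and A lies 35.8 along u from S, so A = 35.8·u = (16.420, -31.812). Tangency of A1 to both parallel lines with radius 4.8 puts V and T at S ± 4.8·n: V = (4.2654, 2.2015), T = (-4.2654, -2.2015). Then cos ∠AVS = VA·VS / (|VA||VS|), giving 82.363°.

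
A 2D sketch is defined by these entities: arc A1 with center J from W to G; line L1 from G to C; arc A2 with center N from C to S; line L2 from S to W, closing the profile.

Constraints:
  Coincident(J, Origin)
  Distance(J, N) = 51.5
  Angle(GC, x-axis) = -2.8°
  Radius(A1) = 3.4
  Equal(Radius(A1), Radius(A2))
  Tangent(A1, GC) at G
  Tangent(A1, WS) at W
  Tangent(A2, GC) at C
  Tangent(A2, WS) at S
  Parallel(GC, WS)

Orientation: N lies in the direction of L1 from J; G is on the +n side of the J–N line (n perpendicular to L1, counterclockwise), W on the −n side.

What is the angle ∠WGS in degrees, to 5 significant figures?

82.478°

The slot axis is L1's direction at -2.8°, so u = (cos -2.8°, sin -2.8°) = (0.99881, -0.048850) and n = (−sin -2.8°, cos -2.8°) = (0.048850, 0.99881). J is at the origin and N lies 51.5 along u from J, so N = 51.5·u = (51.439, -2.5158). Tangency of A1 to both parallel lines with radius 3.4 puts G and W at J ± 3.4·n: G = (0.16609, 3.3959), W = (-0.16609, -3.3959). Equal radii place C and S the same way about N: C = N + 3.4·n = (51.605, 0.88018), S = N − 3.4·n = (51.272, -5.9117). Then cos ∠WGS = GW·GS / (|GW||GS|), giving 82.478°.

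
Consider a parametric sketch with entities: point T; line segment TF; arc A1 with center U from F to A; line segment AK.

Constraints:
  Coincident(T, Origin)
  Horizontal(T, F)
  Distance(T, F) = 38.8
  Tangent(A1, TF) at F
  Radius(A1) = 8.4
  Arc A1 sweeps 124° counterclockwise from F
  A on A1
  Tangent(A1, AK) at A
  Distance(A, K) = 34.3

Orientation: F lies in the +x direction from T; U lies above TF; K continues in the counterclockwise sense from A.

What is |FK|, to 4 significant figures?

43.29

T is at the origin; T and F share the same y with |TF| = 38.8 and F on the +x side, so F = (38.80, 0.000). Tangency of A1 to TF means the radius UF is perpendicular to TF, so U = F + (0, 8.4) = (38.80, 8.400). On A1, F sits at bearing -90° from U; a 124° counterclockwise sweep puts A at bearing 34°, so A = U + 8.4·(cos 34°, sin 34°) = (45.76, 13.10). Tangency of A1 to AK means the radius UA is perpendicular to AK, so AK runs along (−sin 34°, cos 34°); with |AK| = 34.3, K = (26.58, 41.53). Then |FK| = |K − F| = 43.29.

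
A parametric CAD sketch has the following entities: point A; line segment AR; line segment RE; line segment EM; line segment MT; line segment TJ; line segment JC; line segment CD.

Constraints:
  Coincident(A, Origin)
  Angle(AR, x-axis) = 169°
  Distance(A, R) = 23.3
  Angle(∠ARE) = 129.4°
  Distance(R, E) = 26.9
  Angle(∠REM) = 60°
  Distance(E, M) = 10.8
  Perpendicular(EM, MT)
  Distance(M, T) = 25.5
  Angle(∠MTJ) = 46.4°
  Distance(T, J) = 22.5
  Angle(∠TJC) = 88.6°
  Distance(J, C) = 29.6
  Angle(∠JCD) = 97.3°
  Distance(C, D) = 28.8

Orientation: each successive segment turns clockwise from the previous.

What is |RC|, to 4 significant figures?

34.30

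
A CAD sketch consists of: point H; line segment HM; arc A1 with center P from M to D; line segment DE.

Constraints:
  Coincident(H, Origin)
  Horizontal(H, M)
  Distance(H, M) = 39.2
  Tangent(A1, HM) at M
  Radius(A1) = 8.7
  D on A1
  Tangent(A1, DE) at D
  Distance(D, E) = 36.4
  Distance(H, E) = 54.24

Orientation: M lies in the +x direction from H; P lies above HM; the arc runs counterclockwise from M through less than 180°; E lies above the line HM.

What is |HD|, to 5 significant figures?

48.616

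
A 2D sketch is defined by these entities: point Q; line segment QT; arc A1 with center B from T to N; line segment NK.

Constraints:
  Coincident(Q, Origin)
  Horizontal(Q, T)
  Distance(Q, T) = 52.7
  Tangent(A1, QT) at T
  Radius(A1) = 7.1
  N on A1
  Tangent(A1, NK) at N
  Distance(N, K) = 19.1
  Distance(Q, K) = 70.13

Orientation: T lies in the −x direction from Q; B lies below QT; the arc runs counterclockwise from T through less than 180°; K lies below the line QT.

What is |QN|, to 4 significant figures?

59.42

Q is at the origin; Q and T share the same y with |QT| = 52.7 and T on the −x side, so T = (-52.70, 0.000). The tangent condition forces BT to be normal to QT, so B = T + (0, -7.1) = (-52.70, -7.100). Since BN ⟂ NK (tangency), |BK| = √(7.1² + 19.1²) = 20.38 regardless of where N sits on A1. So K lies on both circle(Q, 70.13) and circle(B, 20.38); the below-QT intersection is K = (-66.59, -22.01). N is the foot of the tangent from K: N = (-59.26, -4.376).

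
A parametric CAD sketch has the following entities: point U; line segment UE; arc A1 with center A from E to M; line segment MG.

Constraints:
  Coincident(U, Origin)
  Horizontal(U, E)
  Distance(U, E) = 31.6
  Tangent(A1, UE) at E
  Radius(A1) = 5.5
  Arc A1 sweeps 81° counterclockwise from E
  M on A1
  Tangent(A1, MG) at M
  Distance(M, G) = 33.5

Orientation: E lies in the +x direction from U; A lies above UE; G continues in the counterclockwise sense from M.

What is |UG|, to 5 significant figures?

56.660

U is at the origin; U and E share the same y with |UE| = 31.6 and E on the +x side, so E = (31.600, 0.0000). Tangency of A1 to UE means the radius AE is perpendicular to UE, so A = E + (0, 5.5) = (31.600, 5.5000). On A1, E sits at bearing -90° from A; an 81° counterclockwise sweep puts M at bearing -9°, so M = A + 5.5·(cos -9°, sin -9°) = (37.032, 4.6396). Tangency of A1 to MG means the radius AM is perpendicular to MG, so MG runs along (−sin -9°, cos -9°); with |MG| = 33.5, G = (42.273, 37.727). Then |UG| = |G − U| = 56.660.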